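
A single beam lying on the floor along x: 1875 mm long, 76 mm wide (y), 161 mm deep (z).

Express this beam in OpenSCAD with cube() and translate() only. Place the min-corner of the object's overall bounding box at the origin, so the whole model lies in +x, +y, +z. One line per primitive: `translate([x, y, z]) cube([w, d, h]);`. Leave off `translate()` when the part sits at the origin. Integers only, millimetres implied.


cube([1875, 76, 161]);


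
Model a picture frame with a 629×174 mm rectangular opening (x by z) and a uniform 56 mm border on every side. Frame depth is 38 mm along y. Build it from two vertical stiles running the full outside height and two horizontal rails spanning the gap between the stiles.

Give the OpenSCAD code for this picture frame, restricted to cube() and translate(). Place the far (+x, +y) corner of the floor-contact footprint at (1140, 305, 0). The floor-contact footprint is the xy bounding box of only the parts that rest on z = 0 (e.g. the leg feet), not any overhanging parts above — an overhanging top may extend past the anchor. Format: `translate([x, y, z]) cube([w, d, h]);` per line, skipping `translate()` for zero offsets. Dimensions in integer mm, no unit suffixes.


translate([399, 267, 0]) cube([56, 38, 286]);
translate([1084, 267, 0]) cube([56, 38, 286]);
translate([455, 267, 0]) cube([629, 38, 56]);
translate([455, 267, 230]) cube([629, 38, 56]);


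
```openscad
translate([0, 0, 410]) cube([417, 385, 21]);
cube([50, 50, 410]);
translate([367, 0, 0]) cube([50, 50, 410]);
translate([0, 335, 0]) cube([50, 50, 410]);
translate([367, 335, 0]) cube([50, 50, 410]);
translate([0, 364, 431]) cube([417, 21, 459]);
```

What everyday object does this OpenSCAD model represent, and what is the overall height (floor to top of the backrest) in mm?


A chair. The overall height is 890 mm.

A slab on four corner posts with a tall panel at the back — a chair. The seat slab sits at z = 410 with thickness 21, and the 459 mm backrest starts at the seat top, so the overall height is 410 + 21 + 459 = 890 mm.


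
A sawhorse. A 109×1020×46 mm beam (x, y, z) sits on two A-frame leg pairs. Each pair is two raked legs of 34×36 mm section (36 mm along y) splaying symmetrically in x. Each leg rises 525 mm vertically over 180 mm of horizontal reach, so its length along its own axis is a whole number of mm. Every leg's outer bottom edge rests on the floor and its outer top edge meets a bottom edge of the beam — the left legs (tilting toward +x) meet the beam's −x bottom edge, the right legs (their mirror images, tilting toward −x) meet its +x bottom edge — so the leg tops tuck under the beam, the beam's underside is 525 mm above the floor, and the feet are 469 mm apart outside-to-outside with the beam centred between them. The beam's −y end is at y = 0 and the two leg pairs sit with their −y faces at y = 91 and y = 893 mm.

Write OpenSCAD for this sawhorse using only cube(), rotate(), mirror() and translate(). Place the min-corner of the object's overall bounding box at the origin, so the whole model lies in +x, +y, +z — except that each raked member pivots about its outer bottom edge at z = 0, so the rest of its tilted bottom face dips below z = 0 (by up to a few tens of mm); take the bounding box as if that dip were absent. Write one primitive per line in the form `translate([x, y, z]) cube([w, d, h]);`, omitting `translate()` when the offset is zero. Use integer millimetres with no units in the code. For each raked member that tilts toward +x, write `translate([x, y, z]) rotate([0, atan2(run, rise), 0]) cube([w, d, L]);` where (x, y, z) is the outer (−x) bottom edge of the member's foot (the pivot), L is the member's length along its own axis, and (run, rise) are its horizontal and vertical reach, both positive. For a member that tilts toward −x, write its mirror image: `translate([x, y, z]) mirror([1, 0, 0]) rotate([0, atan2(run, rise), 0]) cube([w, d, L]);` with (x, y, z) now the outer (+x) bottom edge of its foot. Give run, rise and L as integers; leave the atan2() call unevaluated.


translate([180, 0, 525]) cube([109, 1020, 46]);
translate([0, 91, 0]) rotate([0, atan2(180, 525), 0]) cube([34, 36, 555]);
translate([469, 91, 0]) mirror([1, 0, 0]) rotate([0, atan2(180, 525), 0]) cube([34, 36, 555]);
translate([0, 893, 0]) rotate([0, atan2(180, 525), 0]) cube([34, 36, 555]);
translate([469, 893, 0]) mirror([1, 0, 0]) rotate([0, atan2(180, 525), 0]) cube([34, 36, 555]);


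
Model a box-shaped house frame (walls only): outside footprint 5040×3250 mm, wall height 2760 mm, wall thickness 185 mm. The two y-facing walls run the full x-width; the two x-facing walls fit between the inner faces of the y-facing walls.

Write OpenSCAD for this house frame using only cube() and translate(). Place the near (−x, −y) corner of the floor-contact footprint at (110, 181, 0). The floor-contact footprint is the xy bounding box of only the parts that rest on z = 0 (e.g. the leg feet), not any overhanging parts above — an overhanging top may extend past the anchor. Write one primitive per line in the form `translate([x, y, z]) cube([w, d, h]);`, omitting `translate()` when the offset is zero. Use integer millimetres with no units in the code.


translate([110, 181, 0]) cube([5040, 185, 2760]);
translate([110, 3246, 0]) cube([5040, 185, 2760]);
translate([110, 366, 0]) cube([185, 2880, 2760]);
translate([4965, 366, 0]) cube([185, 2880, 2760]);


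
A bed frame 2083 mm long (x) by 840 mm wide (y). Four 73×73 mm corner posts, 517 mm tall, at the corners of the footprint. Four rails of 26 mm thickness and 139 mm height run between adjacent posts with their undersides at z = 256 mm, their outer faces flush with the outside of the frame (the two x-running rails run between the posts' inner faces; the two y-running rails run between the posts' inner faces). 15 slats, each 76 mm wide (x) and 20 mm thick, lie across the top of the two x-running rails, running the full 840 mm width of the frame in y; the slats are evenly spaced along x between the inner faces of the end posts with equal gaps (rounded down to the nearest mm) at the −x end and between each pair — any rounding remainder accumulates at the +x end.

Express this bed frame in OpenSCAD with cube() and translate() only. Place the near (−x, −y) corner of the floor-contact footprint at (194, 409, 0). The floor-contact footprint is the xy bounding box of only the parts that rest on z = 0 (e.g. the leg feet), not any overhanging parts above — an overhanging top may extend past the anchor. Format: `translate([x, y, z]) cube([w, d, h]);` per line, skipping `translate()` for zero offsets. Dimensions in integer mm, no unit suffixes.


// slat z = rail_z + rail_h = 256 + 139 = 395
// slat gap = ⌊(1937 − 15·76) / 16⌋ = 49
translate([194, 409, 0]) cube([73, 73, 517]);
translate([194, 1176, 0]) cube([73, 73, 517]);
translate([2204, 409, 0]) cube([73, 73, 517]);
translate([2204, 1176, 0]) cube([73, 73, 517]);
translate([267, 409, 256]) cube([1937, 26, 139]);
translate([267, 1223, 256]) cube([1937, 26, 139]);
translate([194, 482, 256]) cube([26, 694, 139]);
translate([2251, 482, 256]) cube([26, 694, 139]);
translate([316, 409, 395]) cube([76, 840, 20]);
translate([441, 409, 395]) cube([76, 840, 20]);
translate([566, 409, 395]) cube([76, 840, 20]);
translate([691, 409, 395]) cube([76, 840, 20]);
translate([816, 409, 395]) cube([76, 840, 20]);
translate([941, 409, 395]) cube([76, 840, 20]);
translate([1066, 409, 395]) cube([76, 840, 20]);
translate([1191, 409, 395]) cube([76, 840, 20]);
translate([1316, 409, 395]) cube([76, 840, 20]);
translate([1441, 409, 395]) cube([76, 840, 20]);
translate([1566, 409, 395]) cube([76, 840, 20]);
translate([1691, 409, 395]) cube([76, 840, 20]);
translate([1816, 409, 395]) cube([76, 840, 20]);
translate([1941, 409, 395]) cube([76, 840, 20]);
translate([2066, 409, 395]) cube([76, 840, 20]);


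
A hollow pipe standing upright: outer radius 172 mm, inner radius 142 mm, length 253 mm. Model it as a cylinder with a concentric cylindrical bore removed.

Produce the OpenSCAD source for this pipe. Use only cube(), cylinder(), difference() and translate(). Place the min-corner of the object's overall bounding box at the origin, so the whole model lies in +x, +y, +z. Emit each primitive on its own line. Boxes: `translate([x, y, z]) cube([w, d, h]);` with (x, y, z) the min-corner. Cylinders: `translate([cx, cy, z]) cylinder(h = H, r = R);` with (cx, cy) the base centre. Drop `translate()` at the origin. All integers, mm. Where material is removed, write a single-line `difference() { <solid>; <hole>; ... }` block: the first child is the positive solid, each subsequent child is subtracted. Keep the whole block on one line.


difference() { translate([172, 172, 0]) cylinder(h = 253, r = 172); translate([172, 172, 0]) cylinder(h = 253, r = 142); }


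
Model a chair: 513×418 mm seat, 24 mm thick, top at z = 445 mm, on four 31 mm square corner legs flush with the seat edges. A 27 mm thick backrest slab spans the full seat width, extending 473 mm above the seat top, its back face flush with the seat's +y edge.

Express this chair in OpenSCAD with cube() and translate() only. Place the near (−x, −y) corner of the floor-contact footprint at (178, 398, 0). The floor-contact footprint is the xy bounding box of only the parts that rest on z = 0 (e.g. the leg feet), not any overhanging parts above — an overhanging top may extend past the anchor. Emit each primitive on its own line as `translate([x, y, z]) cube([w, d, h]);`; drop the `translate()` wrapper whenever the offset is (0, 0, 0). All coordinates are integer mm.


// leg_h = 445 - 24 = 421
translate([178, 398, 421]) cube([513, 418, 24]);
translate([178, 398, 0]) cube([31, 31, 421]);
translate([660, 398, 0]) cube([31, 31, 421]);
translate([178, 785, 0]) cube([31, 31, 421]);
translate([660, 785, 0]) cube([31, 31, 421]);
translate([178, 789, 445]) cube([513, 27, 473]);


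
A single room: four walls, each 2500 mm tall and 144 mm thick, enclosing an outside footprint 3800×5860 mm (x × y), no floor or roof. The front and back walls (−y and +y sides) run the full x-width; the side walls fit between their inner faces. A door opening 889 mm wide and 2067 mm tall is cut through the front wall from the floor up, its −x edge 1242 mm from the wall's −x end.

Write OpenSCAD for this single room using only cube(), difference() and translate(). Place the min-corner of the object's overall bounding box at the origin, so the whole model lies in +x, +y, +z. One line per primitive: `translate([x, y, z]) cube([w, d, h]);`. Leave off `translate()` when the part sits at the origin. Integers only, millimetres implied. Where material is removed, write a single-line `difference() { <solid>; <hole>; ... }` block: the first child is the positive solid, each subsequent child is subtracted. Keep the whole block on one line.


difference() { cube([3800, 144, 2500]); translate([1242, 0, 0]) cube([889, 144, 2067]); }
translate([0, 5716, 0]) cube([3800, 144, 2500]);
translate([0, 144, 0]) cube([144, 5572, 2500]);
translate([3656, 144, 0]) cube([144, 5572, 2500]);


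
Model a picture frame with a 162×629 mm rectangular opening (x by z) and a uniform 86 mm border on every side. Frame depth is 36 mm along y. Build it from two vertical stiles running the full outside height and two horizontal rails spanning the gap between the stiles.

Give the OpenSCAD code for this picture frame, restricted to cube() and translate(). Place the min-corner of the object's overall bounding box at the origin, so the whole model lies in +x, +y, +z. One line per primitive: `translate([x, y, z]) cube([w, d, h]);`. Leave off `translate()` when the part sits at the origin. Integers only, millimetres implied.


cube([86, 36, 801]);
translate([248, 0, 0]) cube([86, 36, 801]);
translate([86, 0, 0]) cube([162, 36, 86]);
translate([86, 0, 715]) cube([162, 36, 86]);


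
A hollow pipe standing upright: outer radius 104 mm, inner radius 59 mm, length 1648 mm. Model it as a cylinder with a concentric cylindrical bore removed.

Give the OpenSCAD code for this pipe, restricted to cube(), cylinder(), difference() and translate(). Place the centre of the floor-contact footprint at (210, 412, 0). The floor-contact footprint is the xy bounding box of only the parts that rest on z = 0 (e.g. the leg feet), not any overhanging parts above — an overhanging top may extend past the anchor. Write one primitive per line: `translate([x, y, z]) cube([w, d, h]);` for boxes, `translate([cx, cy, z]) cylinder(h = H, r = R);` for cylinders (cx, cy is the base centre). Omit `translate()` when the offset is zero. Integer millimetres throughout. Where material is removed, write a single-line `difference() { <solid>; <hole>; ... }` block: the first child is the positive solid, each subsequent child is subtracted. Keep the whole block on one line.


difference() { translate([210, 412, 0]) cylinder(h = 1648, r = 104); translate([210, 412, 0]) cylinder(h = 1648, r = 59); }


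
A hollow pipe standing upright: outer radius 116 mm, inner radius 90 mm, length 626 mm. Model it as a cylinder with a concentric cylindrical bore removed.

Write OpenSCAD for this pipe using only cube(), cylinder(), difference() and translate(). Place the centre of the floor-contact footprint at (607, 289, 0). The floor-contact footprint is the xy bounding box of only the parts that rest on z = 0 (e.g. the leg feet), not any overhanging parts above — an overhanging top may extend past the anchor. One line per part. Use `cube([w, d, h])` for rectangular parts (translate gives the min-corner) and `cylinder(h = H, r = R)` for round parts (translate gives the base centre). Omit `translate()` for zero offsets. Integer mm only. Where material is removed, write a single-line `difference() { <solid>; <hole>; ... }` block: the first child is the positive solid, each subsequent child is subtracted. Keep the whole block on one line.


difference() { translate([607, 289, 0]) cylinder(h = 626, r = 116); translate([607, 289, 0]) cylinder(h = 626, r = 90); }


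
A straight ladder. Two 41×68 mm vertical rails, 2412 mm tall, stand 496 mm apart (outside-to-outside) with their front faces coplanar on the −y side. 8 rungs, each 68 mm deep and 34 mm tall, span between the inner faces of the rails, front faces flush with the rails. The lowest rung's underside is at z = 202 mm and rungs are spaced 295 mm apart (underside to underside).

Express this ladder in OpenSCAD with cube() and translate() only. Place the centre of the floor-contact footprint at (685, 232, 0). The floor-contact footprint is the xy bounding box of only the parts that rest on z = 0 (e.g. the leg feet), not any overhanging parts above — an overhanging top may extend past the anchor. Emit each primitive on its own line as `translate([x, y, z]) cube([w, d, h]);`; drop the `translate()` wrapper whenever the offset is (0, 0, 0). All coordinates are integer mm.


translate([437, 198, 0]) cube([41, 68, 2412]);
translate([892, 198, 0]) cube([41, 68, 2412]);
translate([478, 198, 202]) cube([414, 68, 34]);
translate([478, 198, 497]) cube([414, 68, 34]);
translate([478, 198, 792]) cube([414, 68, 34]);
translate([478, 198, 1087]) cube([414, 68, 34]);
translate([478, 198, 1382]) cube([414, 68, 34]);
translate([478, 198, 1677]) cube([414, 68, 34]);
translate([478, 198, 1972]) cube([414, 68, 34]);
translate([478, 198, 2267]) cube([414, 68, 34]);


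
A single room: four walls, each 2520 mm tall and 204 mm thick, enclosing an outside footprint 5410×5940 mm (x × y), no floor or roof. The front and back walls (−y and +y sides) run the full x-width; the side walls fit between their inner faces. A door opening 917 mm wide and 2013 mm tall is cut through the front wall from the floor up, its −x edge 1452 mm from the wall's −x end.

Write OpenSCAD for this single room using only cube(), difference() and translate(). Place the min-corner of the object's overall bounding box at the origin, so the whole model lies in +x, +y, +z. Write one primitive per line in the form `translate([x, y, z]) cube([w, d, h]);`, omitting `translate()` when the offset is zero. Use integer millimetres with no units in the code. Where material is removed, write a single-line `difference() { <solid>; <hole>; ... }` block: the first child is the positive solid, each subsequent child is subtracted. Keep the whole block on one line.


difference() { cube([5410, 204, 2520]); translate([1452, 0, 0]) cube([917, 204, 2013]); }
translate([0, 5736, 0]) cube([5410, 204, 2520]);
translate([0, 204, 0]) cube([204, 5532, 2520]);
translate([5206, 204, 0]) cube([204, 5532, 2520]);


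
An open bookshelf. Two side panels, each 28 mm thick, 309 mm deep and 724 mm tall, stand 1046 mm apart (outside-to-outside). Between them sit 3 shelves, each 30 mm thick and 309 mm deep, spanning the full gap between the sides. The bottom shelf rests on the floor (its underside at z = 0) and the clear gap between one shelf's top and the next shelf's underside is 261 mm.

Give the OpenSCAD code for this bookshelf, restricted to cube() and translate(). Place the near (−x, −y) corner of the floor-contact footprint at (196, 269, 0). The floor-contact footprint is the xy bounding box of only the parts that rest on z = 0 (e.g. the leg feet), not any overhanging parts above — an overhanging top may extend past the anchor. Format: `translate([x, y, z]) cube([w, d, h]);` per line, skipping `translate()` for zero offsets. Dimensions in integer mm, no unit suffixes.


translate([196, 269, 0]) cube([28, 309, 724]);
translate([1214, 269, 0]) cube([28, 309, 724]);
translate([224, 269, 0]) cube([990, 309, 30]);
translate([224, 269, 291]) cube([990, 309, 30]);
translate([224, 269, 582]) cube([990, 309, 30]);


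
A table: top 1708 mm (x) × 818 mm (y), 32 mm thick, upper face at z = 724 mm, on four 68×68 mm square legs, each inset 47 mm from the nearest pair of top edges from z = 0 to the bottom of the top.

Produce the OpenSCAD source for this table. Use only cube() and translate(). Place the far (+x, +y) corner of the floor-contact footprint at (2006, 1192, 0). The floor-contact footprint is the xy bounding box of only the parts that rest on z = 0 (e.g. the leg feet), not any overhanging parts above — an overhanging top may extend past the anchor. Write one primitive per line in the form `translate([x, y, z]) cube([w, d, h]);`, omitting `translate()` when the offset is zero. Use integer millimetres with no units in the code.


translate([345, 421, 692]) cube([1708, 818, 32]);
translate([392, 468, 0]) cube([68, 68, 692]);
translate([1938, 468, 0]) cube([68, 68, 692]);
translate([392, 1124, 0]) cube([68, 68, 692]);
translate([1938, 1124, 0]) cube([68, 68, 692]);


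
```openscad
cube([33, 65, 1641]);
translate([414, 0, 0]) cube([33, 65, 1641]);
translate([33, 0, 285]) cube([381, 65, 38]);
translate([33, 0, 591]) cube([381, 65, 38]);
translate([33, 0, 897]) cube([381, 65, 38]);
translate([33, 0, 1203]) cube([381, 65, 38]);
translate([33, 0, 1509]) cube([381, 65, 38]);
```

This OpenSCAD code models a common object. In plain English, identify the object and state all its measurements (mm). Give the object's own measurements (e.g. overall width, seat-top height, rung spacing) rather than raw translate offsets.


A straight ladder. Two 33×65 mm vertical rails, 1641 mm tall, stand 447 mm apart (outside-to-outside) with their front faces coplanar on the −y side. 5 rungs, each 65 mm deep and 38 mm tall, span between the inner faces of the rails, front faces flush with the rails. The lowest rung's underside is at z = 285 mm and rungs are spaced 306 mm apart (underside to underside).


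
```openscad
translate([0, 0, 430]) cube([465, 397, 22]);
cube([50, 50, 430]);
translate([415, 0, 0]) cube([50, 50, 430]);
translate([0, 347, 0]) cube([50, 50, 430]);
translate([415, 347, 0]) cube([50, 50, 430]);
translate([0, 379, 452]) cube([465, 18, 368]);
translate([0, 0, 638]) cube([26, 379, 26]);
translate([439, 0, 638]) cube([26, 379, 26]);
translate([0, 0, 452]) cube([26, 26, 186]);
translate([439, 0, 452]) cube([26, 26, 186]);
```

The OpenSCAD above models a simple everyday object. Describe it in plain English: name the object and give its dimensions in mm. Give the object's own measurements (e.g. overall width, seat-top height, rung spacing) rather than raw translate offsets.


A chair. The seat is a 465×397×22 mm slab with its top at z = 452 mm, on four 50×50 mm corner legs (flush with the seat edges, standing on z = 0). A flat backrest 18 mm thick, 368 mm tall, spans the full seat width and rises from the seat top along its +y edge, rear face flush with the rear of the seat. Two armrests of 26×26 mm section run along each side from the seat's front edge to the front of the backrest, top faces 212 mm above the seat top and outer faces flush with the seat's x-edges; a 26×26 mm post under the front of each armrest stands on the seat at the front corner.


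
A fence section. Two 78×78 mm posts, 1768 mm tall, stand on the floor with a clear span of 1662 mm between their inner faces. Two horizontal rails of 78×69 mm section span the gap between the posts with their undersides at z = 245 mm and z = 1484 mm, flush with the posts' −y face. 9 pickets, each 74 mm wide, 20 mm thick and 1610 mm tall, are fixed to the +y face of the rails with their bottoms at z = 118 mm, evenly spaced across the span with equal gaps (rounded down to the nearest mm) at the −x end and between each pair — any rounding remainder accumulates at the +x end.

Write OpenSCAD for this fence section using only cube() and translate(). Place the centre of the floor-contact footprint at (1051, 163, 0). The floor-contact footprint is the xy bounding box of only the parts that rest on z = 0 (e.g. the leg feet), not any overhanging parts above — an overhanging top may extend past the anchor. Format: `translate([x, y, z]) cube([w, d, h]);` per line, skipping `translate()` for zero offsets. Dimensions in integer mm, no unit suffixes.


translate([142, 124, 0]) cube([78, 78, 1768]);
translate([1882, 124, 0]) cube([78, 78, 1768]);
translate([220, 124, 245]) cube([1662, 78, 69]);
translate([220, 124, 1484]) cube([1662, 78, 69]);
translate([319, 202, 118]) cube([74, 20, 1610]);
translate([492, 202, 118]) cube([74, 20, 1610]);
translate([665, 202, 118]) cube([74, 20, 1610]);
translate([838, 202, 118]) cube([74, 20, 1610]);
translate([1011, 202, 118]) cube([74, 20, 1610]);
translate([1184, 202, 118]) cube([74, 20, 1610]);
translate([1357, 202, 118]) cube([74, 20, 1610]);
translate([1530, 202, 118]) cube([74, 20, 1610]);
translate([1703, 202, 118]) cube([74, 20, 1610]);


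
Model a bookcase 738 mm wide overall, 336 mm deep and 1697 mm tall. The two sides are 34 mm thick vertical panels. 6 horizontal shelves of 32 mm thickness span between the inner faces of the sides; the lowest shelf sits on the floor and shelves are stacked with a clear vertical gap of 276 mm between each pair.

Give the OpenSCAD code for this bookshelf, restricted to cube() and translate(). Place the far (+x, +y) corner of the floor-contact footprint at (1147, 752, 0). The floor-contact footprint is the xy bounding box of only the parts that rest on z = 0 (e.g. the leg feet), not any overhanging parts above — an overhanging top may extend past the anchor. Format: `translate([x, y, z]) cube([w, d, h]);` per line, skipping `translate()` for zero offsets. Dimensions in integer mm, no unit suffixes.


translate([409, 416, 0]) cube([34, 336, 1697]);
translate([1113, 416, 0]) cube([34, 336, 1697]);
translate([443, 416, 0]) cube([670, 336, 32]);
translate([443, 416, 308]) cube([670, 336, 32]);
translate([443, 416, 616]) cube([670, 336, 32]);
translate([443, 416, 924]) cube([670, 336, 32]);
translate([443, 416, 1232]) cube([670, 336, 32]);
translate([443, 416, 1540]) cube([670, 336, 32]);


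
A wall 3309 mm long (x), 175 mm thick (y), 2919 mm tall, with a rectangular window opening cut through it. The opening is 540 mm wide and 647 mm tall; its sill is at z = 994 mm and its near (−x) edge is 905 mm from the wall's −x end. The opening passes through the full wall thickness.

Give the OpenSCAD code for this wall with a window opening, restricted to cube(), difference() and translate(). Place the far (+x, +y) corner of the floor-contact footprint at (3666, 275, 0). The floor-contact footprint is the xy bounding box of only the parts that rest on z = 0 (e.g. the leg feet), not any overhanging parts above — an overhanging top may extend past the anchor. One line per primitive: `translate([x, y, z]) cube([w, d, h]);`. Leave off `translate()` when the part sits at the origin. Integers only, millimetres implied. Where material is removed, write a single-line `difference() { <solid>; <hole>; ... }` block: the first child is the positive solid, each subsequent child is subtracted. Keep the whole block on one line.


difference() { translate([357, 100, 0]) cube([3309, 175, 2919]); translate([1262, 100, 994]) cube([540, 175, 647]); }


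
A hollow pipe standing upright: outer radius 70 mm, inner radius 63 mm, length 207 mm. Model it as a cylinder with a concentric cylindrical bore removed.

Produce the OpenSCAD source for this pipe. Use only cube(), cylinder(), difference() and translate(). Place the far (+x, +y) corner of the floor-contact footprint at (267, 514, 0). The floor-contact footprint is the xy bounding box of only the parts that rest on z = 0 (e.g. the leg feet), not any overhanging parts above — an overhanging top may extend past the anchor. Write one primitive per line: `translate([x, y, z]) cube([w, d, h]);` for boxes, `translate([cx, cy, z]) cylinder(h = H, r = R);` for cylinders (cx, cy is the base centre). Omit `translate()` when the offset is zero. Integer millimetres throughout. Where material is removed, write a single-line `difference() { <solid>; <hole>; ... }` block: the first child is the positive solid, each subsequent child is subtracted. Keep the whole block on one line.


difference() { translate([197, 444, 0]) cylinder(h = 207, r = 70); translate([197, 444, 0]) cylinder(h = 207, r = 63); }


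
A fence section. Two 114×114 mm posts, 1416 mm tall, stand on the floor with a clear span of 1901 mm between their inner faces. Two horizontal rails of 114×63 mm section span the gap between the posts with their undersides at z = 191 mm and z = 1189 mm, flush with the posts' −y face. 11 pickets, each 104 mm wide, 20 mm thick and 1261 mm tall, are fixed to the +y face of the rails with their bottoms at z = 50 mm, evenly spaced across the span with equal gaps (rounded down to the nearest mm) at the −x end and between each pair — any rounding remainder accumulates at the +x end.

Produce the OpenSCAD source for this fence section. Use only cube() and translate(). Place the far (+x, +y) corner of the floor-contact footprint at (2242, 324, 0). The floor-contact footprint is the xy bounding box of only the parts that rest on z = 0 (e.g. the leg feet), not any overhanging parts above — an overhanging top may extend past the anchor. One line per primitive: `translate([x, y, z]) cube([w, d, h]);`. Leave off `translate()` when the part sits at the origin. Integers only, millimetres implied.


translate([113, 210, 0]) cube([114, 114, 1416]);
translate([2128, 210, 0]) cube([114, 114, 1416]);
translate([227, 210, 191]) cube([1901, 114, 63]);
translate([227, 210, 1189]) cube([1901, 114, 63]);
translate([290, 324, 50]) cube([104, 20, 1261]);
translate([457, 324, 50]) cube([104, 20, 1261]);
translate([624, 324, 50]) cube([104, 20, 1261]);
translate([791, 324, 50]) cube([104, 20, 1261]);
translate([958, 324, 50]) cube([104, 20, 1261]);
translate([1125, 324, 50]) cube([104, 20, 1261]);
translate([1292, 324, 50]) cube([104, 20, 1261]);
translate([1459, 324, 50]) cube([104, 20, 1261]);
translate([1626, 324, 50]) cube([104, 20, 1261]);
translate([1793, 324, 50]) cube([104, 20, 1261]);
translate([1960, 324, 50]) cube([104, 20, 1261]);


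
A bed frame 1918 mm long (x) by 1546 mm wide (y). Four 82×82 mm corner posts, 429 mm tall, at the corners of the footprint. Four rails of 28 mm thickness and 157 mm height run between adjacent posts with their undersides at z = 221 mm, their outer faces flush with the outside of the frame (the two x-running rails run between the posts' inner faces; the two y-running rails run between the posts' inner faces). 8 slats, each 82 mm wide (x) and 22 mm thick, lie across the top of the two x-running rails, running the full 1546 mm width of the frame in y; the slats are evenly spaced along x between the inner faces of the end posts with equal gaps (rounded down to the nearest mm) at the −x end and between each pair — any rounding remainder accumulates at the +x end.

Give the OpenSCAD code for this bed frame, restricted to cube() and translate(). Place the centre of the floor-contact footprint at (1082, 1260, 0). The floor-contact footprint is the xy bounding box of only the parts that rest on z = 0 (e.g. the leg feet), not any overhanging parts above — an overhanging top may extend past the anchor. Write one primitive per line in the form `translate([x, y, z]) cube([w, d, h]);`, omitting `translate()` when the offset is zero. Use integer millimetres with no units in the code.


translate([123, 487, 0]) cube([82, 82, 429]);
translate([123, 1951, 0]) cube([82, 82, 429]);
translate([1959, 487, 0]) cube([82, 82, 429]);
translate([1959, 1951, 0]) cube([82, 82, 429]);
translate([205, 487, 221]) cube([1754, 28, 157]);
translate([205, 2005, 221]) cube([1754, 28, 157]);
translate([123, 569, 221]) cube([28, 1382, 157]);
translate([2013, 569, 221]) cube([28, 1382, 157]);
translate([327, 487, 378]) cube([82, 1546, 22]);
translate([531, 487, 378]) cube([82, 1546, 22]);
translate([735, 487, 378]) cube([82, 1546, 22]);
translate([939, 487, 378]) cube([82, 1546, 22]);
translate([1143, 487, 378]) cube([82, 1546, 22]);
translate([1347, 487, 378]) cube([82, 1546, 22]);
translate([1551, 487, 378]) cube([82, 1546, 22]);
translate([1755, 487, 378]) cube([82, 1546, 22]);


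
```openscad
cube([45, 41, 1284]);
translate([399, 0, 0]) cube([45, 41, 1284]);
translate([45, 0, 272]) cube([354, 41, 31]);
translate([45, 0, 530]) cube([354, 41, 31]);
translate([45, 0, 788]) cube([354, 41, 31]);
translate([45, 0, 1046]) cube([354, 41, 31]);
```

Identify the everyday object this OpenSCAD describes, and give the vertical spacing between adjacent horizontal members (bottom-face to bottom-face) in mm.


A ladder. The rung spacing is 258 mm.

Two tall 45×41 posts with 4 short bars between them — a ladder. Adjacent rungs sit at z = 272 and z = 530, so the spacing is 530 − 272 = 258 mm.


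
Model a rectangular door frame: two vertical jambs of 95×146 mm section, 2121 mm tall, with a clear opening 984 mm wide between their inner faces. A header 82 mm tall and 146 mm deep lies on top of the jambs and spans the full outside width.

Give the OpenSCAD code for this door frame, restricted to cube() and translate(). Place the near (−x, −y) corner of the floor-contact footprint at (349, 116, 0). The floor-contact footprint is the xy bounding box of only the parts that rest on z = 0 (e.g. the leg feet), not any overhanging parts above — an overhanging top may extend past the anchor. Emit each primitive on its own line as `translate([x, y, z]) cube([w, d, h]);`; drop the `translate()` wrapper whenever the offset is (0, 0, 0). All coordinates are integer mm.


translate([349, 116, 0]) cube([95, 146, 2121]);
translate([1428, 116, 0]) cube([95, 146, 2121]);
translate([349, 116, 2121]) cube([1174, 146, 82]);


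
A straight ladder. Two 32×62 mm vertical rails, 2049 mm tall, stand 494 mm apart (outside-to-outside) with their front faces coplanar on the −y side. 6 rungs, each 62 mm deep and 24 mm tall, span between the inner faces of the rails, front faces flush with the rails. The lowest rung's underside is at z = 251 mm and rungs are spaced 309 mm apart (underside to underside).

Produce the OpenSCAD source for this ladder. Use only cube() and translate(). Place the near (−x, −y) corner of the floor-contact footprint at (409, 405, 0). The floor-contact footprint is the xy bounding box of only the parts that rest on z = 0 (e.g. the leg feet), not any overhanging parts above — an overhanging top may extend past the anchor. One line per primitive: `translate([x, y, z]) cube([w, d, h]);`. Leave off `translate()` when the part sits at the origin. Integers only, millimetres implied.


translate([409, 405, 0]) cube([32, 62, 2049]);
translate([871, 405, 0]) cube([32, 62, 2049]);
translate([441, 405, 251]) cube([430, 62, 24]);
translate([441, 405, 560]) cube([430, 62, 24]);
translate([441, 405, 869]) cube([430, 62, 24]);
translate([441, 405, 1178]) cube([430, 62, 24]);
translate([441, 405, 1487]) cube([430, 62, 24]);
translate([441, 405, 1796]) cube([430, 62, 24]);


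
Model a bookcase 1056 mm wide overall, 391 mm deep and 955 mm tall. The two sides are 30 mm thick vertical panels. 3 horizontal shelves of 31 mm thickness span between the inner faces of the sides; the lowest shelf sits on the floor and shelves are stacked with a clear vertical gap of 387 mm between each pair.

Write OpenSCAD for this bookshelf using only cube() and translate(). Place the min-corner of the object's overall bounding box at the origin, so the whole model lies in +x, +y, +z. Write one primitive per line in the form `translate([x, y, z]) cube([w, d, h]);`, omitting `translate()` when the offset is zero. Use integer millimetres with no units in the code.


cube([30, 391, 955]);
translate([1026, 0, 0]) cube([30, 391, 955]);
translate([30, 0, 0]) cube([996, 391, 31]);
translate([30, 0, 418]) cube([996, 391, 31]);
translate([30, 0, 836]) cube([996, 391, 31]);


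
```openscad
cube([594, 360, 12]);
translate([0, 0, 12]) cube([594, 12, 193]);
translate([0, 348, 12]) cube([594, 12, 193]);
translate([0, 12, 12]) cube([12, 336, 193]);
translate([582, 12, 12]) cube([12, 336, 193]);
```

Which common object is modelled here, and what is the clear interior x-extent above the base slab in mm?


An open box. The internal width is 570 mm.

A 594×360 base slab with four walls standing on it — an open box. The base is 594 mm wide and the walls are 12 mm thick, so the internal width is 594 − 2 × 12 = 570 mm.


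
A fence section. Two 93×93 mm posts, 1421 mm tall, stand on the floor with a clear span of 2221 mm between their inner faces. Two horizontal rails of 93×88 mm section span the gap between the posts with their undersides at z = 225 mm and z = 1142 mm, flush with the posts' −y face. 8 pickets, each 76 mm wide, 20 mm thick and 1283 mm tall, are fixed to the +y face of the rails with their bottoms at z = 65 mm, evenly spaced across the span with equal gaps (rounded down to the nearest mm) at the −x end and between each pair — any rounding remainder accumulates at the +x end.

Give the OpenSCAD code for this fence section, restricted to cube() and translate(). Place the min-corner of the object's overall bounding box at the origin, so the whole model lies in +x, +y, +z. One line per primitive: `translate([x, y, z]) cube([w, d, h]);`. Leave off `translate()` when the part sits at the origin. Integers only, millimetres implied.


cube([93, 93, 1421]);
translate([2314, 0, 0]) cube([93, 93, 1421]);
translate([93, 0, 225]) cube([2221, 93, 88]);
translate([93, 0, 1142]) cube([2221, 93, 88]);
translate([272, 93, 65]) cube([76, 20, 1283]);
translate([527, 93, 65]) cube([76, 20, 1283]);
translate([782, 93, 65]) cube([76, 20, 1283]);
translate([1037, 93, 65]) cube([76, 20, 1283]);
translate([1292, 93, 65]) cube([76, 20, 1283]);
translate([1547, 93, 65]) cube([76, 20, 1283]);
translate([1802, 93, 65]) cube([76, 20, 1283]);
translate([2057, 93, 65]) cube([76, 20, 1283]);


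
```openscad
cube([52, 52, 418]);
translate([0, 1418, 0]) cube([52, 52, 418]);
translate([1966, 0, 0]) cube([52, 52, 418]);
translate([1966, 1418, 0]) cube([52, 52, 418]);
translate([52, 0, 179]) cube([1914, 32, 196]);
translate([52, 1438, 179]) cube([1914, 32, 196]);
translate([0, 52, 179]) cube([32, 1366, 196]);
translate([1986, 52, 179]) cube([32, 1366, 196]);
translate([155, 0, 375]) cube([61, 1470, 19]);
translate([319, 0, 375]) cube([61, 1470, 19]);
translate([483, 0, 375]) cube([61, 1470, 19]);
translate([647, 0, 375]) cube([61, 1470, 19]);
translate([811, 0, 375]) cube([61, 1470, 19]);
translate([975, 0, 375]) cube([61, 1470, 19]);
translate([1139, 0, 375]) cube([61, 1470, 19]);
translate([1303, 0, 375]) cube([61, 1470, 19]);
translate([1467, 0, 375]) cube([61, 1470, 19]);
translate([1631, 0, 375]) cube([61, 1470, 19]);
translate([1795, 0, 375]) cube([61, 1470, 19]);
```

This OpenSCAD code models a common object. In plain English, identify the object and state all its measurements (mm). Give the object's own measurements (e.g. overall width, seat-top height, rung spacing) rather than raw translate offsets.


A bed frame 2018 mm long (x) by 1470 mm wide (y). Four 52×52 mm corner posts, 418 mm tall, at the corners of the footprint. Four rails of 32 mm thickness and 196 mm height run between adjacent posts with their undersides at z = 179 mm, their outer faces flush with the outside of the frame (the two x-running rails run between the posts' inner faces; the two y-running rails run between the posts' inner faces). 11 slats, each 61 mm wide (x) and 19 mm thick, lie across the top of the two x-running rails, running the full 1470 mm width of the frame in y; along x they sit between the end posts with a 103 mm gap after the −x posts and between neighbouring slats, leaving 110 mm before the +x posts.


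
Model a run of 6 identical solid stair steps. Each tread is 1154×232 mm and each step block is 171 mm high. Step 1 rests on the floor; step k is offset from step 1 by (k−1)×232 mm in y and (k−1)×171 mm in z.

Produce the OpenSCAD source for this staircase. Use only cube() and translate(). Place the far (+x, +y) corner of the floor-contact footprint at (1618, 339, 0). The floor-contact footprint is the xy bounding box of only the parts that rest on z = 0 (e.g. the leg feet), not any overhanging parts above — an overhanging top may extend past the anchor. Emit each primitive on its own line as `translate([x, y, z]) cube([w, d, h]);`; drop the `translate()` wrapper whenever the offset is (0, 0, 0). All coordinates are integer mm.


translate([464, 107, 0]) cube([1154, 232, 171]);
translate([464, 339, 171]) cube([1154, 232, 171]);
translate([464, 571, 342]) cube([1154, 232, 171]);
translate([464, 803, 513]) cube([1154, 232, 171]);
translate([464, 1035, 684]) cube([1154, 232, 171]);
translate([464, 1267, 855]) cube([1154, 232, 171]);


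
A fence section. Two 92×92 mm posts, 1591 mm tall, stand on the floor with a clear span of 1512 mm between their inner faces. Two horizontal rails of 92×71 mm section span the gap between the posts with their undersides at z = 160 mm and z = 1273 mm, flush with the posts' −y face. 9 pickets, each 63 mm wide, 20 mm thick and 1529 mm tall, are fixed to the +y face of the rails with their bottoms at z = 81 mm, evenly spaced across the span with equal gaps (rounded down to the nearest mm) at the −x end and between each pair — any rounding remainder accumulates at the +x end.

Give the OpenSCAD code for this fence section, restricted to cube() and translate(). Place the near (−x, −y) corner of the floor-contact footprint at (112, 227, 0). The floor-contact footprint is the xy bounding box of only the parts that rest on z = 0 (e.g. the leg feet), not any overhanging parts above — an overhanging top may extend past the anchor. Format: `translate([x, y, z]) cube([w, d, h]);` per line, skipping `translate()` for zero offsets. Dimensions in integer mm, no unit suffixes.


translate([112, 227, 0]) cube([92, 92, 1591]);
translate([1716, 227, 0]) cube([92, 92, 1591]);
translate([204, 227, 160]) cube([1512, 92, 71]);
translate([204, 227, 1273]) cube([1512, 92, 71]);
translate([298, 319, 81]) cube([63, 20, 1529]);
translate([455, 319, 81]) cube([63, 20, 1529]);
translate([612, 319, 81]) cube([63, 20, 1529]);
translate([769, 319, 81]) cube([63, 20, 1529]);
translate([926, 319, 81]) cube([63, 20, 1529]);
translate([1083, 319, 81]) cube([63, 20, 1529]);
translate([1240, 319, 81]) cube([63, 20, 1529]);
translate([1397, 319, 81]) cube([63, 20, 1529]);
translate([1554, 319, 81]) cube([63, 20, 1529]);
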